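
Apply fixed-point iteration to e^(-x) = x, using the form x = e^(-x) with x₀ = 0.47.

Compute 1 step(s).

Equation: e^(-x) = x
Fixed-point form: x = e^(-x)
x₀ = 0.47

x_1 = g(0.470000) = 0.625002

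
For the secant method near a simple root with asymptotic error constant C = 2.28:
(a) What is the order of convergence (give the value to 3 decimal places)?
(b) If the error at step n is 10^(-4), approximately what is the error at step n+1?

(a) Secant method has superlinear convergence with order φ = (1+√5)/2 ≈ 1.618.
    This means |e_{n+1}| ≈ C|e_n|^1.618.

(b) With |e_n| = 10^(-4) and C = 2.28:
    |e_{n+1}| ≈ 2.28 × (10^(-4))^1.618 = 2.28 × 10^(-6.47)

(a) ≈ 1.618 (golden ratio); (b) |e_{n+1}| ≈ 7.688e-07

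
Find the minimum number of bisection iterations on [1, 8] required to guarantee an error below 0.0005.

We need (b-a)/2^n ≤ 0.0005
(8 - 1)/2^n ≤ 0.0005
7/2^n ≤ 0.0005
2^n ≥ 14000
n ≥ log₂(14000) = 13.77
n ≥ 14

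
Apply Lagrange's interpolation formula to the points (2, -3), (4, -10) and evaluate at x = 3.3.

Lagrange interpolation formula:
P(x) = Σ yᵢ × Lᵢ(x)
where Lᵢ(x) = Π_{j≠i} (x - xⱼ)/(xᵢ - xⱼ)

L_0(3.3) = (3.3 - 4)/(2 - 4) = 0.350000
L_1(3.3) = (3.3 - 2)/(4 - 2) = 0.650000

P(3.3) = (-3)×L_0(3.3) + (-10)×L_1(3.3)
P(3.3) = -7.550000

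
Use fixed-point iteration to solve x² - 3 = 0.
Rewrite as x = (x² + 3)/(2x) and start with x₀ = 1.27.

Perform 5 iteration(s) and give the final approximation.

Equation: x² - 3 = 0
Fixed-point form: x = (x² + 3)/(2x)
x₀ = 1.27

x_1 = g(1.270000) = 1.816102
x_2 = g(1.816102) = 1.733996
x_3 = g(1.733996) = 1.732052
x_4 = g(1.732052) = 1.732051
x_5 = g(1.732051) = 1.732051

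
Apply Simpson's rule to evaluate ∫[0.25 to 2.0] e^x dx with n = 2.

f(x) = e^x
a = 0.25, b = 2.0, n = 2
h = (b - a)/n = 0.875000

Simpson's rule: (h/3)[f(x₀) + 4f(x₁) + 2f(x₂) + ... + f(xₙ)]

x_0 = 0.2500, f(x_0) = 1.284025, coefficient = 1
x_1 = 1.1250, f(x_1) = 3.080217, coefficient = 4
x_2 = 2.0000, f(x_2) = 7.389056, coefficient = 1

I ≈ (0.875000/3) × 20.993949 = 6.123235
Exact value: 6.105031
Error: 0.018204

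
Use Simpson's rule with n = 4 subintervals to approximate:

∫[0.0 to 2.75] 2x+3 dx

f(x) = 2x+3
a = 0.0, b = 2.75, n = 4
h = (b - a)/n = 0.687500

Simpson's rule: (h/3)[f(x₀) + 4f(x₁) + 2f(x₂) + ... + f(xₙ)]

x_0 = 0.0000, f(x_0) = 3.000000, coefficient = 1
x_1 = 0.6875, f(x_1) = 4.375000, coefficient = 4
x_2 = 1.3750, f(x_2) = 5.750000, coefficient = 2
x_3 = 2.0625, f(x_3) = 7.125000, coefficient = 4
x_4 = 2.7500, f(x_4) = 8.500000, coefficient = 1

I ≈ (0.687500/3) × 69.000000 = 15.812500
Exact value: 15.812500
Error: 0.000000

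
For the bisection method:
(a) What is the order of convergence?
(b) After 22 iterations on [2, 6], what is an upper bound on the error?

(a) Bisection has linear (order 1) convergence; the error is halved each step.

(b) Error bound = (b-a)/2^n = (6 - 2)/2^{22}
    = 4/2^{22}

(a) 1 (linear); (b) error ≤ 9.54e-07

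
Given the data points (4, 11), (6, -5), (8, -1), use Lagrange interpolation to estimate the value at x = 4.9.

Lagrange interpolation formula:
P(x) = Σ yᵢ × Lᵢ(x)
where Lᵢ(x) = Π_{j≠i} (x - xⱼ)/(xᵢ - xⱼ)

L_0(4.9) = (4.9 - 6)/(4 - 6) × (4.9 - 8)/(4 - 8) = 0.426250
L_1(4.9) = (4.9 - 4)/(6 - 4) × (4.9 - 8)/(6 - 8) = 0.697500
L_2(4.9) = (4.9 - 4)/(8 - 4) × (4.9 - 6)/(8 - 6) = -0.123750

P(4.9) = 11×L_0(4.9) + (-5)×L_1(4.9) + (-1)×L_2(4.9)
P(4.9) = 1.325000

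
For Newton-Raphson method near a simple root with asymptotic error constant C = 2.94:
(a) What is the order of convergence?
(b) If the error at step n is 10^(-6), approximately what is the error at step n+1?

(a) Newton-Raphson has quadratic (order 2) convergence near simple roots.
    This means |e_{n+1}| ≈ C|e_n|².

(b) With |e_n| = 10^(-6) and C = 2.94:
    |e_{n+1}| ≈ 2.94 × (10^(-6))² = 2.94 × 10^(-12)

(a) 2 (quadratic); (b) |e_{n+1}| ≈ 2.940e-12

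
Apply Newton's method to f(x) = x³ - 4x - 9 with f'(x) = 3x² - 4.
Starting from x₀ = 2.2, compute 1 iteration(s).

f(x) = x³ - 4x - 9
f'(x) = 3x² - 4
x₀ = 2.2

Newton-Raphson formula: x_{n+1} = x_n - f(x_n)/f'(x_n)

Iteration 1:
  f(2.200000) = -7.152000
  f'(2.200000) = 10.520000
  x_1 = 2.200000 - (-7.152000)/10.520000 = 2.879848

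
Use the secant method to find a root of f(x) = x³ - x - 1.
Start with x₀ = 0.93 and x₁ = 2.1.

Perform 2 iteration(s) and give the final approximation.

f(x) = x³ - x - 1
x₀ = 0.93, x₁ = 2.1

Secant formula: x_{n+1} = x_n - f(x_n)(x_n - x_{n-1})/(f(x_n) - f(x_{n-1}))

Iteration 1:
  f(0.930000) = -1.125643
  f(2.100000) = 6.161000
  x_2 = 2.100000 - 6.161000×(2.100000 - 0.930000)/(6.161000 - (-1.125643))
       = 1.110742
Iteration 2:
  f(2.100000) = 6.161000
  f(1.110742) = -0.740367
  x_3 = 1.110742 - (-0.740367)×(1.110742 - 2.100000)/(-0.740367 - 6.161000)
       = 1.216868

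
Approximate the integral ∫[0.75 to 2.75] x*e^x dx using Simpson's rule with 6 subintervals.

f(x) = x*e^x
a = 0.75, b = 2.75, n = 6
h = (b - a)/n = 0.333333

Simpson's rule: (h/3)[f(x₀) + 4f(x₁) + 2f(x₂) + ... + f(xₙ)]

x_0 = 0.7500, f(x_0) = 1.587750, coefficient = 1
x_1 = 1.0833, f(x_1) = 3.200721, coefficient = 4
x_2 = 1.4167, f(x_2) = 5.841417, coefficient = 2
x_3 = 1.7500, f(x_3) = 10.070555, coefficient = 4
x_4 = 2.0833, f(x_4) = 16.731656, coefficient = 2
x_5 = 2.4167, f(x_5) = 27.087053, coefficient = 4
x_6 = 2.7500, f(x_6) = 43.017238, coefficient = 1

I ≈ (0.333333/3) × 251.184446 = 27.909383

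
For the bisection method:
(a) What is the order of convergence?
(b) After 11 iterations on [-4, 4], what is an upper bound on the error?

(a) Bisection has linear (order 1) convergence; the error is halved each step.

(b) Error bound = (b-a)/2^n = (4 - (-4))/2^{11}
    = 8/2^{11}

(a) 1 (linear); (b) error ≤ 3.91e-03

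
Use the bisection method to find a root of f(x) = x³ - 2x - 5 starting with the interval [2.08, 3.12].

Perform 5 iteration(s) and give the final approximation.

f(x) = x³ - 2x - 5
Initial interval: [2.08, 3.12]

Iteration 1:
  c_1 = (2.080000 + 3.120000)/2 = 2.600000
  f(c_1) = f(2.600000) = 7.376000
  f(a) × f(c) < 0, new interval: [2.080000, 2.600000]
Iteration 2:
  c_2 = (2.080000 + 2.600000)/2 = 2.340000
  f(c_2) = f(2.340000) = 3.132904
  f(a) × f(c) < 0, new interval: [2.080000, 2.340000]
Iteration 3:
  c_3 = (2.080000 + 2.340000)/2 = 2.210000
  f(c_3) = f(2.210000) = 1.373861
  f(a) × f(c) < 0, new interval: [2.080000, 2.210000]
Iteration 4:
  c_4 = (2.080000 + 2.210000)/2 = 2.145000
  f(c_4) = f(2.145000) = 0.579199
  f(a) × f(c) < 0, new interval: [2.080000, 2.145000]
Iteration 5:
  c_5 = (2.080000 + 2.145000)/2 = 2.112500
  f(c_5) = f(2.112500) = 0.202361
  f(a) × f(c) < 0, new interval: [2.080000, 2.112500]

After 5 iteration(s), the approximation is c_5 = 2.112500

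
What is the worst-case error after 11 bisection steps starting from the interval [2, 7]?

Bisection error bound: |error| ≤ (b-a)/2^n
|error| ≤ (7 - 2)/2^11 = 5/2^11
|error| ≤ 0.0024414062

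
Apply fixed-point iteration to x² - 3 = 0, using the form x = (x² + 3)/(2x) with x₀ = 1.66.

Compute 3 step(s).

Equation: x² - 3 = 0
Fixed-point form: x = (x² + 3)/(2x)
x₀ = 1.66

x_1 = g(1.660000) = 1.733614
x_2 = g(1.733614) = 1.732052
x_3 = g(1.732052) = 1.732051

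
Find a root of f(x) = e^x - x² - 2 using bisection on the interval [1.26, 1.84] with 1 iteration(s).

f(x) = e^x - x² - 2
Initial interval: [1.26, 1.84]

Iteration 1:
  c_1 = (1.260000 + 1.840000)/2 = 1.550000
  f(c_1) = f(1.550000) = 0.308970
  f(a) × f(c) < 0, new interval: [1.260000, 1.550000]

After 1 iteration(s), the approximation is c_1 = 1.550000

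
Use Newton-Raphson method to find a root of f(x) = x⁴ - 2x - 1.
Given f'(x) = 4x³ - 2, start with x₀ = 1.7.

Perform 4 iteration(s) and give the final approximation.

f(x) = x⁴ - 2x - 1
f'(x) = 4x³ - 2
x₀ = 1.7

Newton-Raphson formula: x_{n+1} = x_n - f(x_n)/f'(x_n)

Iteration 1:
  f(1.700000) = 3.952100
  f'(1.700000) = 17.652000
  x_1 = 1.700000 - 3.952100/17.652000 = 1.476110
Iteration 2:
  f(1.476110) = 0.795392
  f'(1.476110) = 10.865198
  x_2 = 1.476110 - 0.795392/10.865198 = 1.402905
Iteration 3:
  f(1.402905) = 0.067773
  f'(1.402905) = 9.044464
  x_3 = 1.402905 - 0.067773/9.044464 = 1.395412
Iteration 4:
  f(1.395412) = 0.000661
  f'(1.395412) = 8.868432
  x_4 = 1.395412 - 0.000661/8.868432 = 1.395337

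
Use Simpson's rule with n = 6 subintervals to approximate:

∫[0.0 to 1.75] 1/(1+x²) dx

f(x) = 1/(1+x²)
a = 0.0, b = 1.75, n = 6
h = (b - a)/n = 0.291667

Simpson's rule: (h/3)[f(x₀) + 4f(x₁) + 2f(x₂) + ... + f(xₙ)]

x_0 = 0.0000, f(x_0) = 1.000000, coefficient = 1
x_1 = 0.2917, f(x_1) = 0.921600, coefficient = 4
x_2 = 0.5833, f(x_2) = 0.746114, coefficient = 2
x_3 = 0.8750, f(x_3) = 0.566372, coefficient = 4
x_4 = 1.1667, f(x_4) = 0.423529, coefficient = 2
x_5 = 1.4583, f(x_5) = 0.319822, coefficient = 4
x_6 = 1.7500, f(x_6) = 0.246154, coefficient = 1

I ≈ (0.291667/3) × 10.816617 = 1.051616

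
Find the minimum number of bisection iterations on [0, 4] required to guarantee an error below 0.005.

We need (b-a)/2^n ≤ 0.005
(4 - 0)/2^n ≤ 0.005
4/2^n ≤ 0.005
2^n ≥ 800
n ≥ log₂(800) = 9.64
n ≥ 10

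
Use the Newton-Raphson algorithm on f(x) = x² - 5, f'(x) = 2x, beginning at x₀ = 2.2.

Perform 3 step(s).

f(x) = x² - 5
f'(x) = 2x
x₀ = 2.2

Newton-Raphson formula: x_{n+1} = x_n - f(x_n)/f'(x_n)

Iteration 1:
  f(2.200000) = -0.160000
  f'(2.200000) = 4.400000
  x_1 = 2.200000 - (-0.160000)/4.400000 = 2.236364
Iteration 2:
  f(2.236364) = 0.001322
  f'(2.236364) = 4.472727
  x_2 = 2.236364 - 0.001322/4.472727 = 2.236068
Iteration 3:
  f(2.236068) = 0.000000
  f'(2.236068) = 4.472136
  x_3 = 2.236068 - 0.000000/4.472136 = 2.236068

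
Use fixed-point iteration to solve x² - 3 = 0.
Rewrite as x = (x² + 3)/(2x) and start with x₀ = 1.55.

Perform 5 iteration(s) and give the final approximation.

Equation: x² - 3 = 0
Fixed-point form: x = (x² + 3)/(2x)
x₀ = 1.55

x_1 = g(1.550000) = 1.742742
x_2 = g(1.742742) = 1.732084
x_3 = g(1.732084) = 1.732051
x_4 = g(1.732051) = 1.732051
x_5 = g(1.732051) = 1.732051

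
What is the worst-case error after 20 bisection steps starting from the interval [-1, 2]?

Bisection error bound: |error| ≤ (b-a)/2^n
|error| ≤ (2 - (-1))/2^20 = 3/2^20
|error| ≤ 0.0000028610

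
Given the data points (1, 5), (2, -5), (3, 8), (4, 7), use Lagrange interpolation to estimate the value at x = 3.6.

Lagrange interpolation formula:
P(x) = Σ yᵢ × Lᵢ(x)
where Lᵢ(x) = Π_{j≠i} (x - xⱼ)/(xᵢ - xⱼ)

L_0(3.6) = (3.6 - 2)/(1 - 2) × (3.6 - 3)/(1 - 3) × (3.6 - 4)/(1 - 4) = 0.064000
L_1(3.6) = (3.6 - 1)/(2 - 1) × (3.6 - 3)/(2 - 3) × (3.6 - 4)/(2 - 4) = -0.312000
L_2(3.6) = (3.6 - 1)/(3 - 1) × (3.6 - 2)/(3 - 2) × (3.6 - 4)/(3 - 4) = 0.832000
L_3(3.6) = (3.6 - 1)/(4 - 1) × (3.6 - 2)/(4 - 2) × (3.6 - 3)/(4 - 3) = 0.416000

P(3.6) = 5×L_0(3.6) + (-5)×L_1(3.6) + 8×L_2(3.6) + 7×L_3(3.6)
P(3.6) = 11.448000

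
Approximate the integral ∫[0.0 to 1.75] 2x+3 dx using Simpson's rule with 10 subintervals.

f(x) = 2x+3
a = 0.0, b = 1.75, n = 10
h = (b - a)/n = 0.175000

Simpson's rule: (h/3)[f(x₀) + 4f(x₁) + 2f(x₂) + ... + f(xₙ)]

x_0 = 0.0000, f(x_0) = 3.000000, coefficient = 1
x_1 = 0.1750, f(x_1) = 3.350000, coefficient = 4
x_2 = 0.3500, f(x_2) = 3.700000, coefficient = 2
x_3 = 0.5250, f(x_3) = 4.050000, coefficient = 4
x_4 = 0.7000, f(x_4) = 4.400000, coefficient = 2
x_5 = 0.8750, f(x_5) = 4.750000, coefficient = 4
x_6 = 1.0500, f(x_6) = 5.100000, coefficient = 2
x_7 = 1.2250, f(x_7) = 5.450000, coefficient = 4
x_8 = 1.4000, f(x_8) = 5.800000, coefficient = 2
x_9 = 1.5750, f(x_9) = 6.150000, coefficient = 4
x_10 = 1.7500, f(x_10) = 6.500000, coefficient = 1

I ≈ (0.175000/3) × 142.500000 = 8.312500
Exact value: 8.312500
Error: 0.000000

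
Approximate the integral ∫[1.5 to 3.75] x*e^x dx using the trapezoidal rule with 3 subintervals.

f(x) = x*e^x
a = 1.5, b = 3.75, n = 3
h = (b - a)/n = 0.750000

Trapezoidal rule: (h/2)[f(x₀) + 2f(x₁) + 2f(x₂) + ... + f(xₙ)]

x_0 = 1.5000, f(x_0) = 6.722534, coefficient = 1
x_1 = 2.2500, f(x_1) = 21.347406, coefficient = 2
x_2 = 3.0000, f(x_2) = 60.256611, coefficient = 2
x_3 = 3.7500, f(x_3) = 159.454058, coefficient = 1

I ≈ (0.750000/2) × 329.384624 = 123.519234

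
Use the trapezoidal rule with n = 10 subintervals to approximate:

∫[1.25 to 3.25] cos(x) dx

f(x) = cos(x)
a = 1.25, b = 3.25, n = 10
h = (b - a)/n = 0.200000

Trapezoidal rule: (h/2)[f(x₀) + 2f(x₁) + 2f(x₂) + ... + f(xₙ)]

x_0 = 1.2500, f(x_0) = 0.315322, coefficient = 1
x_1 = 1.4500, f(x_1) = 0.120503, coefficient = 2
x_2 = 1.6500, f(x_2) = -0.079121, coefficient = 2
x_3 = 1.8500, f(x_3) = -0.275590, coefficient = 2
x_4 = 2.0500, f(x_4) = -0.461073, coefficient = 2
x_5 = 2.2500, f(x_5) = -0.628174, coefficient = 2
x_6 = 2.4500, f(x_6) = -0.770231, coefficient = 2
x_7 = 2.6500, f(x_7) = -0.881582, coefficient = 2
x_8 = 2.8500, f(x_8) = -0.957787, coefficient = 2
x_9 = 3.0500, f(x_9) = -0.995808, coefficient = 2
x_10 = 3.2500, f(x_10) = -0.994130, coefficient = 1

I ≈ (0.200000/2) × -10.536535 = -1.053653
Exact value: -1.057180
Error: 0.003526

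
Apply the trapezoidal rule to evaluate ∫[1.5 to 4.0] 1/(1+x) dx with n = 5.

f(x) = 1/(1+x)
a = 1.5, b = 4.0, n = 5
h = (b - a)/n = 0.500000

Trapezoidal rule: (h/2)[f(x₀) + 2f(x₁) + 2f(x₂) + ... + f(xₙ)]

x_0 = 1.5000, f(x_0) = 0.400000, coefficient = 1
x_1 = 2.0000, f(x_1) = 0.333333, coefficient = 2
x_2 = 2.5000, f(x_2) = 0.285714, coefficient = 2
x_3 = 3.0000, f(x_3) = 0.250000, coefficient = 2
x_4 = 3.5000, f(x_4) = 0.222222, coefficient = 2
x_5 = 4.0000, f(x_5) = 0.200000, coefficient = 1

I ≈ (0.500000/2) × 2.782540 = 0.695635
Exact value: 0.693147
Error: 0.002488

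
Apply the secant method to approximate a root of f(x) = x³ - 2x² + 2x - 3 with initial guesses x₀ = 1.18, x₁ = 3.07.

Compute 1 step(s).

f(x) = x³ - 2x² + 2x - 3
x₀ = 1.18, x₁ = 3.07

Secant formula: x_{n+1} = x_n - f(x_n)(x_n - x_{n-1})/(f(x_n) - f(x_{n-1}))

Iteration 1:
  f(1.180000) = -1.781768
  f(3.070000) = 13.224643
  x_2 = 3.070000 - 13.224643×(3.070000 - 1.180000)/(13.224643 - (-1.781768))
       = 1.404407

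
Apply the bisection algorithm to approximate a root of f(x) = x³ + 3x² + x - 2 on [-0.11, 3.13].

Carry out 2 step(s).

f(x) = x³ + 3x² + x - 2
Initial interval: [-0.11, 3.13]

Iteration 1:
  c_1 = (-0.110000 + 3.130000)/2 = 1.510000
  f(c_1) = f(1.510000) = 9.793251
  f(a) × f(c) < 0, new interval: [-0.110000, 1.510000]
Iteration 2:
  c_2 = (-0.110000 + 1.510000)/2 = 0.700000
  f(c_2) = f(0.700000) = 0.513000
  f(a) × f(c) < 0, new interval: [-0.110000, 0.700000]

After 2 iteration(s), the approximation is c_2 = 0.700000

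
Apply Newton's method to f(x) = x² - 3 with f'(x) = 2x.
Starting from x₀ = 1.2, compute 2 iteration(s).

f(x) = x² - 3
f'(x) = 2x
x₀ = 1.2

Newton-Raphson formula: x_{n+1} = x_n - f(x_n)/f'(x_n)

Iteration 1:
  f(1.200000) = -1.560000
  f'(1.200000) = 2.400000
  x_1 = 1.200000 - (-1.560000)/2.400000 = 1.850000
Iteration 2:
  f(1.850000) = 0.422500
  f'(1.850000) = 3.700000
  x_2 = 1.850000 - 0.422500/3.700000 = 1.735811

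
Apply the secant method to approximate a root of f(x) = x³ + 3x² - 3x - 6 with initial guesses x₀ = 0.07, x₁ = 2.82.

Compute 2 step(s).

f(x) = x³ + 3x² - 3x - 6
x₀ = 0.07, x₁ = 2.82

Secant formula: x_{n+1} = x_n - f(x_n)(x_n - x_{n-1})/(f(x_n) - f(x_{n-1}))

Iteration 1:
  f(0.070000) = -6.194957
  f(2.820000) = 31.822968
  x_2 = 2.820000 - 31.822968×(2.820000 - 0.070000)/(31.822968 - (-6.194957))
       = 0.518108
Iteration 2:
  f(2.820000) = 31.822968
  f(0.518108) = -6.609938
  x_3 = 0.518108 - (-6.609938)×(0.518108 - 2.820000)/(-6.609938 - 31.822968)
       = 0.914002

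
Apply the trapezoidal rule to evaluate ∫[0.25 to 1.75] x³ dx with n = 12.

f(x) = x³
a = 0.25, b = 1.75, n = 12
h = (b - a)/n = 0.125000

Trapezoidal rule: (h/2)[f(x₀) + 2f(x₁) + 2f(x₂) + ... + f(xₙ)]

x_0 = 0.2500, f(x_0) = 0.015625, coefficient = 1
x_1 = 0.3750, f(x_1) = 0.052734, coefficient = 2
x_2 = 0.5000, f(x_2) = 0.125000, coefficient = 2
x_3 = 0.6250, f(x_3) = 0.244141, coefficient = 2
x_4 = 0.7500, f(x_4) = 0.421875, coefficient = 2
x_5 = 0.8750, f(x_5) = 0.669922, coefficient = 2
x_6 = 1.0000, f(x_6) = 1.000000, coefficient = 2
x_7 = 1.1250, f(x_7) = 1.423828, coefficient = 2
x_8 = 1.2500, f(x_8) = 1.953125, coefficient = 2
x_9 = 1.3750, f(x_9) = 2.599609, coefficient = 2
x_10 = 1.5000, f(x_10) = 3.375000, coefficient = 2
x_11 = 1.6250, f(x_11) = 4.291016, coefficient = 2
x_12 = 1.7500, f(x_12) = 5.359375, coefficient = 1

I ≈ (0.125000/2) × 37.687500 = 2.355469
Exact value: 2.343750
Error: 0.011719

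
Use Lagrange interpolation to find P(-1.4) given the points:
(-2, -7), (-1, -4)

Lagrange interpolation formula:
P(x) = Σ yᵢ × Lᵢ(x)
where Lᵢ(x) = Π_{j≠i} (x - xⱼ)/(xᵢ - xⱼ)

L_0(-1.4) = (-1.4 - (-1))/(-2 - (-1)) = 0.400000
L_1(-1.4) = (-1.4 - (-2))/(-1 - (-2)) = 0.600000

P(-1.4) = (-7)×L_0(-1.4) + (-4)×L_1(-1.4)
P(-1.4) = -5.200000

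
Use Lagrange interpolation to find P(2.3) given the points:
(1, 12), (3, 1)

Lagrange interpolation formula:
P(x) = Σ yᵢ × Lᵢ(x)
where Lᵢ(x) = Π_{j≠i} (x - xⱼ)/(xᵢ - xⱼ)

L_0(2.3) = (2.3 - 3)/(1 - 3) = 0.350000
L_1(2.3) = (2.3 - 1)/(3 - 1) = 0.650000

P(2.3) = 12×L_0(2.3) + 1×L_1(2.3)
P(2.3) = 4.850000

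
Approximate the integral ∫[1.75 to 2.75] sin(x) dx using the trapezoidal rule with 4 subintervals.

f(x) = sin(x)
a = 1.75, b = 2.75, n = 4
h = (b - a)/n = 0.250000

Trapezoidal rule: (h/2)[f(x₀) + 2f(x₁) + 2f(x₂) + ... + f(xₙ)]

x_0 = 1.7500, f(x_0) = 0.983986, coefficient = 1
x_1 = 2.0000, f(x_1) = 0.909297, coefficient = 2
x_2 = 2.2500, f(x_2) = 0.778073, coefficient = 2
x_3 = 2.5000, f(x_3) = 0.598472, coefficient = 2
x_4 = 2.7500, f(x_4) = 0.381661, coefficient = 1

I ≈ (0.250000/2) × 5.937332 = 0.742167
Exact value: 0.746056
Error: 0.003890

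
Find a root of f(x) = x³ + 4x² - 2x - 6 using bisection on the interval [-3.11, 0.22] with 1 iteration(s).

f(x) = x³ + 4x² - 2x - 6
Initial interval: [-3.11, 0.22]

Iteration 1:
  c_1 = (-3.110000 + 0.220000)/2 = -1.445000
  f(c_1) = f(-1.445000) = 2.224904
  f(a) × f(c) ≥ 0, new interval: [-1.445000, 0.220000]

After 1 iteration(s), the approximation is c_1 = -1.445000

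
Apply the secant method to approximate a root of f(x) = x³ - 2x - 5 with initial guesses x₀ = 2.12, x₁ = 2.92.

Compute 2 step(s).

f(x) = x³ - 2x - 5
x₀ = 2.12, x₁ = 2.92

Secant formula: x_{n+1} = x_n - f(x_n)(x_n - x_{n-1})/(f(x_n) - f(x_{n-1}))

Iteration 1:
  f(2.120000) = 0.288128
  f(2.920000) = 14.057088
  x_2 = 2.920000 - 14.057088×(2.920000 - 2.120000)/(14.057088 - 0.288128)
       = 2.103259
Iteration 2:
  f(2.920000) = 14.057088
  f(2.103259) = 0.097669
  x_3 = 2.103259 - 0.097669×(2.103259 - 2.920000)/(0.097669 - 14.057088)
       = 2.097545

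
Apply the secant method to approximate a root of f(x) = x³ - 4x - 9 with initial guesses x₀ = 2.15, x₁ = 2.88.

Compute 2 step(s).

f(x) = x³ - 4x - 9
x₀ = 2.15, x₁ = 2.88

Secant formula: x_{n+1} = x_n - f(x_n)(x_n - x_{n-1})/(f(x_n) - f(x_{n-1}))

Iteration 1:
  f(2.150000) = -7.661625
  f(2.880000) = 3.367872
  x_2 = 2.880000 - 3.367872×(2.880000 - 2.150000)/(3.367872 - (-7.661625))
       = 2.657094
Iteration 2:
  f(2.880000) = 3.367872
  f(2.657094) = -0.868906
  x_3 = 2.657094 - (-0.868906)×(2.657094 - 2.880000)/(-0.868906 - 3.367872)
       = 2.702809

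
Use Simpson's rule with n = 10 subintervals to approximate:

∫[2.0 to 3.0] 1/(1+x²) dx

f(x) = 1/(1+x²)
a = 2.0, b = 3.0, n = 10
h = (b - a)/n = 0.100000

Simpson's rule: (h/3)[f(x₀) + 4f(x₁) + 2f(x₂) + ... + f(xₙ)]

x_0 = 2.0000, f(x_0) = 0.200000, coefficient = 1
x_1 = 2.1000, f(x_1) = 0.184843, coefficient = 4
x_2 = 2.2000, f(x_2) = 0.171233, coefficient = 2
x_3 = 2.3000, f(x_3) = 0.158983, coefficient = 4
x_4 = 2.4000, f(x_4) = 0.147929, coefficient = 2
x_5 = 2.5000, f(x_5) = 0.137931, coefficient = 4
x_6 = 2.6000, f(x_6) = 0.128866, coefficient = 2
x_7 = 2.7000, f(x_7) = 0.120627, coefficient = 4
x_8 = 2.8000, f(x_8) = 0.113122, coefficient = 2
x_9 = 2.9000, f(x_9) = 0.106270, coefficient = 4
x_10 = 3.0000, f(x_10) = 0.100000, coefficient = 1

I ≈ (0.100000/3) × 4.256915 = 0.141897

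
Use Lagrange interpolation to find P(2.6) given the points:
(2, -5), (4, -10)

Lagrange interpolation formula:
P(x) = Σ yᵢ × Lᵢ(x)
where Lᵢ(x) = Π_{j≠i} (x - xⱼ)/(xᵢ - xⱼ)

L_0(2.6) = (2.6 - 4)/(2 - 4) = 0.700000
L_1(2.6) = (2.6 - 2)/(4 - 2) = 0.300000

P(2.6) = (-5)×L_0(2.6) + (-10)×L_1(2.6)
P(2.6) = -6.500000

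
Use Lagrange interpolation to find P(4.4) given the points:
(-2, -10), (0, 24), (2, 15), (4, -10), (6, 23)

Lagrange interpolation formula:
P(x) = Σ yᵢ × Lᵢ(x)
where Lᵢ(x) = Π_{j≠i} (x - xⱼ)/(xᵢ - xⱼ)

L_0(4.4) = (4.4 - 0)/(-2 - 0) × (4.4 - 2)/(-2 - 2) × (4.4 - 4)/(-2 - 4) × (4.4 - 6)/(-2 - 6) = -0.017600
L_1(4.4) = (4.4 - (-2))/(0 - (-2)) × (4.4 - 2)/(0 - 2) × (4.4 - 4)/(0 - 4) × (4.4 - 6)/(0 - 6) = 0.102400
L_2(4.4) = (4.4 - (-2))/(2 - (-2)) × (4.4 - 0)/(2 - 0) × (4.4 - 4)/(2 - 4) × (4.4 - 6)/(2 - 6) = -0.281600
L_3(4.4) = (4.4 - (-2))/(4 - (-2)) × (4.4 - 0)/(4 - 0) × (4.4 - 2)/(4 - 2) × (4.4 - 6)/(4 - 6) = 1.126400
L_4(4.4) = (4.4 - (-2))/(6 - (-2)) × (4.4 - 0)/(6 - 0) × (4.4 - 2)/(6 - 2) × (4.4 - 4)/(6 - 4) = 0.070400

P(4.4) = (-10)×L_0(4.4) + 24×L_1(4.4) + 15×L_2(4.4) + (-10)×L_3(4.4) + 23×L_4(4.4)
P(4.4) = -11.235200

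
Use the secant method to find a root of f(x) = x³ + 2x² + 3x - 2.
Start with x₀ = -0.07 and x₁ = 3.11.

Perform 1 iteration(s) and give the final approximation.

f(x) = x³ + 2x² + 3x - 2
x₀ = -0.07, x₁ = 3.11

Secant formula: x_{n+1} = x_n - f(x_n)(x_n - x_{n-1})/(f(x_n) - f(x_{n-1}))

Iteration 1:
  f(-0.070000) = -2.200543
  f(3.110000) = 56.754431
  x_2 = 3.110000 - 56.754431×(3.110000 - (-0.070000))/(56.754431 - (-2.200543))
       = 0.048696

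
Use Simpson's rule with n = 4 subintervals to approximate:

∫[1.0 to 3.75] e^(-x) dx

f(x) = e^(-x)
a = 1.0, b = 3.75, n = 4
h = (b - a)/n = 0.687500

Simpson's rule: (h/3)[f(x₀) + 4f(x₁) + 2f(x₂) + ... + f(xₙ)]

x_0 = 1.0000, f(x_0) = 0.367879, coefficient = 1
x_1 = 1.6875, f(x_1) = 0.184981, coefficient = 4
x_2 = 2.3750, f(x_2) = 0.093014, coefficient = 2
x_3 = 3.0625, f(x_3) = 0.046771, coefficient = 4
x_4 = 3.7500, f(x_4) = 0.023518, coefficient = 1

I ≈ (0.687500/3) × 1.504434 = 0.344766
Exact value: 0.344362
Error: 0.000404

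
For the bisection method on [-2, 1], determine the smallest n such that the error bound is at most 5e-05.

We need (b-a)/2^n ≤ 5e-05
(1 - (-2))/2^n ≤ 5e-05
3/2^n ≤ 5e-05
2^n ≥ 60000
n ≥ log₂(60000) = 15.87
n ≥ 16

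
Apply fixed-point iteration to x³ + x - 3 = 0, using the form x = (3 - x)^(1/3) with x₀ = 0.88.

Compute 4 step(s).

Equation: x³ + x - 3 = 0
Fixed-point form: x = (3 - x)^(1/3)
x₀ = 0.88

x_1 = g(0.880000) = 1.284632
x_2 = g(1.284632) = 1.197069
x_3 = g(1.197069) = 1.217100
x_4 = g(1.217100) = 1.212576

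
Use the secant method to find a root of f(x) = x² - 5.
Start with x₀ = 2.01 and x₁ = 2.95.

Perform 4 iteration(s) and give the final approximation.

f(x) = x² - 5
x₀ = 2.01, x₁ = 2.95

Secant formula: x_{n+1} = x_n - f(x_n)(x_n - x_{n-1})/(f(x_n) - f(x_{n-1}))

Iteration 1:
  f(2.010000) = -0.959900
  f(2.950000) = 3.702500
  x_2 = 2.950000 - 3.702500×(2.950000 - 2.010000)/(3.702500 - (-0.959900))
       = 2.203528
Iteration 2:
  f(2.950000) = 3.702500
  f(2.203528) = -0.144463
  x_3 = 2.203528 - (-0.144463)×(2.203528 - 2.950000)/(-0.144463 - 3.702500)
       = 2.231560
Iteration 3:
  f(2.203528) = -0.144463
  f(2.231560) = -0.020139
  x_4 = 2.231560 - (-0.020139)×(2.231560 - 2.203528)/(-0.020139 - (-0.144463))
       = 2.236101
Iteration 4:
  f(2.231560) = -0.020139
  f(2.236101) = 0.000148
  x_5 = 2.236101 - 0.000148×(2.236101 - 2.231560)/(0.000148 - (-0.020139))
       = 2.236068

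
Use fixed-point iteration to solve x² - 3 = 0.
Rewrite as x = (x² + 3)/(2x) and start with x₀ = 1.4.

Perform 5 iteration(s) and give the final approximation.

Equation: x² - 3 = 0
Fixed-point form: x = (x² + 3)/(2x)
x₀ = 1.4

x_1 = g(1.400000) = 1.771429
x_2 = g(1.771429) = 1.732488
x_3 = g(1.732488) = 1.732051
x_4 = g(1.732051) = 1.732051
x_5 = g(1.732051) = 1.732051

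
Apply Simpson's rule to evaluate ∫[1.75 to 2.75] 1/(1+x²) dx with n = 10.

f(x) = 1/(1+x²)
a = 1.75, b = 2.75, n = 10
h = (b - a)/n = 0.100000

Simpson's rule: (h/3)[f(x₀) + 4f(x₁) + 2f(x₂) + ... + f(xₙ)]

x_0 = 1.7500, f(x_0) = 0.246154, coefficient = 1
x_1 = 1.8500, f(x_1) = 0.226116, coefficient = 4
x_2 = 1.9500, f(x_2) = 0.208225, coefficient = 2
x_3 = 2.0500, f(x_3) = 0.192215, coefficient = 4
x_4 = 2.1500, f(x_4) = 0.177857, coefficient = 2
x_5 = 2.2500, f(x_5) = 0.164948, coefficient = 4
x_6 = 2.3500, f(x_6) = 0.153315, coefficient = 2
x_7 = 2.4500, f(x_7) = 0.142806, coefficient = 4
x_8 = 2.5500, f(x_8) = 0.133289, coefficient = 2
x_9 = 2.6500, f(x_9) = 0.124649, coefficient = 4
x_10 = 2.7500, f(x_10) = 0.116788, coefficient = 1

I ≈ (0.100000/3) × 5.111257 = 0.170375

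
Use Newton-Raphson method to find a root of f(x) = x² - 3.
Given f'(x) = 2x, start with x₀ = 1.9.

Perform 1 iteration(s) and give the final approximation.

f(x) = x² - 3
f'(x) = 2x
x₀ = 1.9

Newton-Raphson formula: x_{n+1} = x_n - f(x_n)/f'(x_n)

Iteration 1:
  f(1.900000) = 0.610000
  f'(1.900000) = 3.800000
  x_1 = 1.900000 - 0.610000/3.800000 = 1.739474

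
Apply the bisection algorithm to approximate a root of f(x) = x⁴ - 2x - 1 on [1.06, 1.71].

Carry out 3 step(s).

f(x) = x⁴ - 2x - 1
Initial interval: [1.06, 1.71]

Iteration 1:
  c_1 = (1.060000 + 1.710000)/2 = 1.385000
  f(c_1) = f(1.385000) = -0.090413
  f(a) × f(c) ≥ 0, new interval: [1.385000, 1.710000]
Iteration 2:
  c_2 = (1.385000 + 1.710000)/2 = 1.547500
  f(c_2) = f(1.547500) = 1.639857
  f(a) × f(c) < 0, new interval: [1.385000, 1.547500]
Iteration 3:
  c_3 = (1.385000 + 1.547500)/2 = 1.466250
  f(c_3) = f(1.466250) = 0.689523
  f(a) × f(c) < 0, new interval: [1.385000, 1.466250]

After 3 iteration(s), the approximation is c_3 = 1.466250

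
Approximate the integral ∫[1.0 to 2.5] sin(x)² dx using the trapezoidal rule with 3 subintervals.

f(x) = sin(x)²
a = 1.0, b = 2.5, n = 3
h = (b - a)/n = 0.500000

Trapezoidal rule: (h/2)[f(x₀) + 2f(x₁) + 2f(x₂) + ... + f(xₙ)]

x_0 = 1.0000, f(x_0) = 0.708073, coefficient = 1
x_1 = 1.5000, f(x_1) = 0.994996, coefficient = 2
x_2 = 2.0000, f(x_2) = 0.826822, coefficient = 2
x_3 = 2.5000, f(x_3) = 0.358169, coefficient = 1

I ≈ (0.500000/2) × 4.709878 = 1.177470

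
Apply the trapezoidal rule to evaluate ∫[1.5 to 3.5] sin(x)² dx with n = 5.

f(x) = sin(x)²
a = 1.5, b = 3.5, n = 5
h = (b - a)/n = 0.400000

Trapezoidal rule: (h/2)[f(x₀) + 2f(x₁) + 2f(x₂) + ... + f(xₙ)]

x_0 = 1.5000, f(x_0) = 0.994996, coefficient = 1
x_1 = 1.9000, f(x_1) = 0.895484, coefficient = 2
x_2 = 2.3000, f(x_2) = 0.556076, coefficient = 2
x_3 = 2.7000, f(x_3) = 0.182654, coefficient = 2
x_4 = 3.1000, f(x_4) = 0.001729, coefficient = 2
x_5 = 3.5000, f(x_5) = 0.123049, coefficient = 1

I ≈ (0.400000/2) × 4.389930 = 0.877986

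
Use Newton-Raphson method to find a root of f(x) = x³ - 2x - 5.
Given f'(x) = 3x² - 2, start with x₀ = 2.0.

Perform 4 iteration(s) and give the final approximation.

f(x) = x³ - 2x - 5
f'(x) = 3x² - 2
x₀ = 2.0

Newton-Raphson formula: x_{n+1} = x_n - f(x_n)/f'(x_n)

Iteration 1:
  f(2.000000) = -1.000000
  f'(2.000000) = 10.000000
  x_1 = 2.000000 - (-1.000000)/10.000000 = 2.100000
Iteration 2:
  f(2.100000) = 0.061000
  f'(2.100000) = 11.230000
  x_2 = 2.100000 - 0.061000/11.230000 = 2.094568
Iteration 3:
  f(2.094568) = 0.000186
  f'(2.094568) = 11.161647
  x_3 = 2.094568 - 0.000186/11.161647 = 2.094551
Iteration 4:
  f(2.094551) = 0.000000
  f'(2.094551) = 11.161438
  x_4 = 2.094551 - 0.000000/11.161438 = 2.094551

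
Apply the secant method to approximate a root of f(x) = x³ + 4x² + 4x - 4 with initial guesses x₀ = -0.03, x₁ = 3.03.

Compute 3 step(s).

f(x) = x³ + 4x² + 4x - 4
x₀ = -0.03, x₁ = 3.03

Secant formula: x_{n+1} = x_n - f(x_n)(x_n - x_{n-1})/(f(x_n) - f(x_{n-1}))

Iteration 1:
  f(-0.030000) = -4.116427
  f(3.030000) = 72.661727
  x_2 = 3.030000 - 72.661727×(3.030000 - (-0.030000))/(72.661727 - (-4.116427))
       = 0.134061
Iteration 2:
  f(3.030000) = 72.661727
  f(0.134061) = -3.389459
  x_3 = 0.134061 - (-3.389459)×(0.134061 - 3.030000)/(-3.389459 - 72.661727)
       = 0.263127
Iteration 3:
  f(0.134061) = -3.389459
  f(0.263127) = -2.652330
  x_4 = 0.263127 - (-2.652330)×(0.263127 - 0.134061)/(-2.652330 - (-3.389459))
       = 0.727533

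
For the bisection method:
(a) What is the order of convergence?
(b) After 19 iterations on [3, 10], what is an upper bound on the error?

(a) Bisection has linear (order 1) convergence; the error is halved each step.

(b) Error bound = (b-a)/2^n = (10 - 3)/2^{19}
    = 7/2^{19}

(a) 1 (linear); (b) error ≤ 1.34e-05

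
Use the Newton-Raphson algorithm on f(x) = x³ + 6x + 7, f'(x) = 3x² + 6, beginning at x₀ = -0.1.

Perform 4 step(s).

f(x) = x³ + 6x + 7
f'(x) = 3x² + 6
x₀ = -0.1

Newton-Raphson formula: x_{n+1} = x_n - f(x_n)/f'(x_n)

Iteration 1:
  f(-0.100000) = 6.399000
  f'(-0.100000) = 6.030000
  x_1 = -0.100000 - 6.399000/6.030000 = -1.161194
Iteration 2:
  f(-1.161194) = -1.532885
  f'(-1.161194) = 10.045115
  x_2 = -1.161194 - (-1.532885)/10.045115 = -1.008594
Iteration 3:
  f(-1.008594) = -0.077568
  f'(-1.008594) = 9.051785
  x_3 = -1.008594 - (-0.077568)/9.051785 = -1.000025
Iteration 4:
  f(-1.000025) = -0.000222
  f'(-1.000025) = 9.000148
  x_4 = -1.000025 - (-0.000222)/9.000148 = -1.000000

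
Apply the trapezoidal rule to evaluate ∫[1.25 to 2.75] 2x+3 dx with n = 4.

f(x) = 2x+3
a = 1.25, b = 2.75, n = 4
h = (b - a)/n = 0.375000

Trapezoidal rule: (h/2)[f(x₀) + 2f(x₁) + 2f(x₂) + ... + f(xₙ)]

x_0 = 1.2500, f(x_0) = 5.500000, coefficient = 1
x_1 = 1.6250, f(x_1) = 6.250000, coefficient = 2
x_2 = 2.0000, f(x_2) = 7.000000, coefficient = 2
x_3 = 2.3750, f(x_3) = 7.750000, coefficient = 2
x_4 = 2.7500, f(x_4) = 8.500000, coefficient = 1

I ≈ (0.375000/2) × 56.000000 = 10.500000
Exact value: 10.500000
Error: 0.000000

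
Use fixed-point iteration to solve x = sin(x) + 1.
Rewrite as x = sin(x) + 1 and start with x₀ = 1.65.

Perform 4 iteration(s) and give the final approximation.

Equation: x = sin(x) + 1
Fixed-point form: x = sin(x) + 1
x₀ = 1.65

x_1 = g(1.650000) = 1.996865
x_2 = g(1.996865) = 1.910598
x_3 = g(1.910598) = 1.942821
x_4 = g(1.942821) = 1.931593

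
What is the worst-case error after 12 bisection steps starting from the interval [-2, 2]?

Bisection error bound: |error| ≤ (b-a)/2^n
|error| ≤ (2 - (-2))/2^12 = 4/2^12
|error| ≤ 0.0009765625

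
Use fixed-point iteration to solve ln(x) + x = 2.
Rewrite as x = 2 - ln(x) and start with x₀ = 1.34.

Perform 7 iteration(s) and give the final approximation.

Equation: ln(x) + x = 2
Fixed-point form: x = 2 - ln(x)
x₀ = 1.34

x_1 = g(1.340000) = 1.707330
x_2 = g(1.707330) = 1.465069
x_3 = g(1.465069) = 1.618098
x_4 = g(1.618098) = 1.518749
x_5 = g(1.518749) = 1.582113
x_6 = g(1.582113) = 1.541239
x_7 = g(1.541239) = 1.567414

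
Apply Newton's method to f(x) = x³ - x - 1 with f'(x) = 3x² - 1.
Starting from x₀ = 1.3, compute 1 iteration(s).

f(x) = x³ - x - 1
f'(x) = 3x² - 1
x₀ = 1.3

Newton-Raphson formula: x_{n+1} = x_n - f(x_n)/f'(x_n)

Iteration 1:
  f(1.300000) = -0.103000
  f'(1.300000) = 4.070000
  x_1 = 1.300000 - (-0.103000)/4.070000 = 1.325307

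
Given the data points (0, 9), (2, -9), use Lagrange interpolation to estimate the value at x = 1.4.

Lagrange interpolation formula:
P(x) = Σ yᵢ × Lᵢ(x)
where Lᵢ(x) = Π_{j≠i} (x - xⱼ)/(xᵢ - xⱼ)

L_0(1.4) = (1.4 - 2)/(0 - 2) = 0.300000
L_1(1.4) = (1.4 - 0)/(2 - 0) = 0.700000

P(1.4) = 9×L_0(1.4) + (-9)×L_1(1.4)
P(1.4) = -3.600000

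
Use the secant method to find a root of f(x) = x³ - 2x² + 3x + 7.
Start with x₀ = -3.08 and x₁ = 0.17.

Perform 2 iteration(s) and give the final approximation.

f(x) = x³ - 2x² + 3x + 7
x₀ = -3.08, x₁ = 0.17

Secant formula: x_{n+1} = x_n - f(x_n)(x_n - x_{n-1})/(f(x_n) - f(x_{n-1}))

Iteration 1:
  f(-3.080000) = -50.430912
  f(0.170000) = 7.457113
  x_2 = 0.170000 - 7.457113×(0.170000 - (-3.080000))/(7.457113 - (-50.430912))
       = -0.248664
Iteration 2:
  f(0.170000) = 7.457113
  f(-0.248664) = 6.114966
  x_3 = -0.248664 - 6.114966×(-0.248664 - 0.170000)/(6.114966 - 7.457113)
       = -2.156140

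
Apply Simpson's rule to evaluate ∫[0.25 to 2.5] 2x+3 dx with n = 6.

f(x) = 2x+3
a = 0.25, b = 2.5, n = 6
h = (b - a)/n = 0.375000

Simpson's rule: (h/3)[f(x₀) + 4f(x₁) + 2f(x₂) + ... + f(xₙ)]

x_0 = 0.2500, f(x_0) = 3.500000, coefficient = 1
x_1 = 0.6250, f(x_1) = 4.250000, coefficient = 4
x_2 = 1.0000, f(x_2) = 5.000000, coefficient = 2
x_3 = 1.3750, f(x_3) = 5.750000, coefficient = 4
x_4 = 1.7500, f(x_4) = 6.500000, coefficient = 2
x_5 = 2.1250, f(x_5) = 7.250000, coefficient = 4
x_6 = 2.5000, f(x_6) = 8.000000, coefficient = 1

I ≈ (0.375000/3) × 103.500000 = 12.937500
Exact value: 12.937500
Error: 0.000000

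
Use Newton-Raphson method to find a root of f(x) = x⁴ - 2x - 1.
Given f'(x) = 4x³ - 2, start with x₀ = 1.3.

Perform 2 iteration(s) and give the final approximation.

f(x) = x⁴ - 2x - 1
f'(x) = 4x³ - 2
x₀ = 1.3

Newton-Raphson formula: x_{n+1} = x_n - f(x_n)/f'(x_n)

Iteration 1:
  f(1.300000) = -0.743900
  f'(1.300000) = 6.788000
  x_1 = 1.300000 - (-0.743900)/6.788000 = 1.409590
Iteration 2:
  f(1.409590) = 0.128771
  f'(1.409590) = 9.203116
  x_2 = 1.409590 - 0.128771/9.203116 = 1.395598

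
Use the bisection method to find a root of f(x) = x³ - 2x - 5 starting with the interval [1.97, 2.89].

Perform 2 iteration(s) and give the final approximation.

f(x) = x³ - 2x - 5
Initial interval: [1.97, 2.89]

Iteration 1:
  c_1 = (1.970000 + 2.890000)/2 = 2.430000
  f(c_1) = f(2.430000) = 4.488907
  f(a) × f(c) < 0, new interval: [1.970000, 2.430000]
Iteration 2:
  c_2 = (1.970000 + 2.430000)/2 = 2.200000
  f(c_2) = f(2.200000) = 1.248000
  f(a) × f(c) < 0, new interval: [1.970000, 2.200000]

After 2 iteration(s), the approximation is c_2 = 2.200000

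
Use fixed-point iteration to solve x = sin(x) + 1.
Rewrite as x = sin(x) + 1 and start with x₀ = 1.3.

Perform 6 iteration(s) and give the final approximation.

Equation: x = sin(x) + 1
Fixed-point form: x = sin(x) + 1
x₀ = 1.3

x_1 = g(1.300000) = 1.963558
x_2 = g(1.963558) = 1.923856
x_3 = g(1.923856) = 1.938319
x_4 = g(1.938319) = 1.933220
x_5 = g(1.933220) = 1.935040
x_6 = g(1.935040) = 1.934393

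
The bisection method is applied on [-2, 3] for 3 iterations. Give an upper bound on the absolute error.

Bisection error bound: |error| ≤ (b-a)/2^n
|error| ≤ (3 - (-2))/2^3 = 5/2^3
|error| ≤ 0.6250000000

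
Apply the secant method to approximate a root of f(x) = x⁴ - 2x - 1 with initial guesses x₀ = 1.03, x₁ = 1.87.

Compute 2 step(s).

f(x) = x⁴ - 2x - 1
x₀ = 1.03, x₁ = 1.87

Secant formula: x_{n+1} = x_n - f(x_n)(x_n - x_{n-1})/(f(x_n) - f(x_{n-1}))

Iteration 1:
  f(1.030000) = -1.934491
  f(1.870000) = 7.488310
  x_2 = 1.870000 - 7.488310×(1.870000 - 1.030000)/(7.488310 - (-1.934491))
       = 1.202451
Iteration 2:
  f(1.870000) = 7.488310
  f(1.202451) = -1.314308
  x_3 = 1.202451 - (-1.314308)×(1.202451 - 1.870000)/(-1.314308 - 7.488310)
       = 1.302122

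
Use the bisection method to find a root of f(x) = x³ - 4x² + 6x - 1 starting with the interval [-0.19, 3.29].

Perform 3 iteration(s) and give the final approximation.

f(x) = x³ - 4x² + 6x - 1
Initial interval: [-0.19, 3.29]

Iteration 1:
  c_1 = (-0.190000 + 3.290000)/2 = 1.550000
  f(c_1) = f(1.550000) = 2.413875
  f(a) × f(c) < 0, new interval: [-0.190000, 1.550000]
Iteration 2:
  c_2 = (-0.190000 + 1.550000)/2 = 0.680000
  f(c_2) = f(0.680000) = 1.544832
  f(a) × f(c) < 0, new interval: [-0.190000, 0.680000]
Iteration 3:
  c_3 = (-0.190000 + 0.680000)/2 = 0.245000
  f(c_3) = f(0.245000) = 0.244606
  f(a) × f(c) < 0, new interval: [-0.190000, 0.245000]

After 3 iteration(s), the approximation is c_3 = 0.245000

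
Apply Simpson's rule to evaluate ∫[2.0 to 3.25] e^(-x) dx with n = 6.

f(x) = e^(-x)
a = 2.0, b = 3.25, n = 6
h = (b - a)/n = 0.208333

Simpson's rule: (h/3)[f(x₀) + 4f(x₁) + 2f(x₂) + ... + f(xₙ)]

x_0 = 2.0000, f(x_0) = 0.135335, coefficient = 1
x_1 = 2.2083, f(x_1) = 0.109884, coefficient = 4
x_2 = 2.4167, f(x_2) = 0.089219, coefficient = 2
x_3 = 2.6250, f(x_3) = 0.072440, coefficient = 4
x_4 = 2.8333, f(x_4) = 0.058816, coefficient = 2
x_5 = 3.0417, f(x_5) = 0.047755, coefficient = 4
x_6 = 3.2500, f(x_6) = 0.038774, coefficient = 1

I ≈ (0.208333/3) × 1.390494 = 0.096562
Exact value: 0.096561
Error: 0.000001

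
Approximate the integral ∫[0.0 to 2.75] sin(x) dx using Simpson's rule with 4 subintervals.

f(x) = sin(x)
a = 0.0, b = 2.75, n = 4
h = (b - a)/n = 0.687500

Simpson's rule: (h/3)[f(x₀) + 4f(x₁) + 2f(x₂) + ... + f(xₙ)]

x_0 = 0.0000, f(x_0) = 0.000000, coefficient = 1
x_1 = 0.6875, f(x_1) = 0.634607, coefficient = 4
x_2 = 1.3750, f(x_2) = 0.980893, coefficient = 2
x_3 = 2.0625, f(x_3) = 0.881530, coefficient = 4
x_4 = 2.7500, f(x_4) = 0.381661, coefficient = 1

I ≈ (0.687500/3) × 8.407995 = 1.926832
Exact value: 1.924302
Error: 0.002530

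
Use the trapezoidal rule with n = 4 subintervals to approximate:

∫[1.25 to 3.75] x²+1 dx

f(x) = x²+1
a = 1.25, b = 3.75, n = 4
h = (b - a)/n = 0.625000

Trapezoidal rule: (h/2)[f(x₀) + 2f(x₁) + 2f(x₂) + ... + f(xₙ)]

x_0 = 1.2500, f(x_0) = 2.562500, coefficient = 1
x_1 = 1.8750, f(x_1) = 4.515625, coefficient = 2
x_2 = 2.5000, f(x_2) = 7.250000, coefficient = 2
x_3 = 3.1250, f(x_3) = 10.765625, coefficient = 2
x_4 = 3.7500, f(x_4) = 15.062500, coefficient = 1

I ≈ (0.625000/2) × 62.687500 = 19.589844
Exact value: 19.427083
Error: 0.162760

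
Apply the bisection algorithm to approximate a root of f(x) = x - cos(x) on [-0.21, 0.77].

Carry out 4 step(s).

f(x) = x - cos(x)
Initial interval: [-0.21, 0.77]

Iteration 1:
  c_1 = (-0.210000 + 0.770000)/2 = 0.280000
  f(c_1) = f(0.280000) = -0.681055
  f(a) × f(c) ≥ 0, new interval: [0.280000, 0.770000]
Iteration 2:
  c_2 = (0.280000 + 0.770000)/2 = 0.525000
  f(c_2) = f(0.525000) = -0.340324
  f(a) × f(c) ≥ 0, new interval: [0.525000, 0.770000]
Iteration 3:
  c_3 = (0.525000 + 0.770000)/2 = 0.647500
  f(c_3) = f(0.647500) = -0.150094
  f(a) × f(c) ≥ 0, new interval: [0.647500, 0.770000]
Iteration 4:
  c_4 = (0.647500 + 0.770000)/2 = 0.708750
  f(c_4) = f(0.708750) = -0.050426
  f(a) × f(c) ≥ 0, new interval: [0.708750, 0.770000]

After 4 iteration(s), the approximation is c_4 = 0.708750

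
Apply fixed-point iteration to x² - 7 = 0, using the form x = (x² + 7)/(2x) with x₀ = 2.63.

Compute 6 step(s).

Equation: x² - 7 = 0
Fixed-point form: x = (x² + 7)/(2x)
x₀ = 2.63

x_1 = g(2.630000) = 2.645798
x_2 = g(2.645798) = 2.645751
x_3 = g(2.645751) = 2.645751
x_4 = g(2.645751) = 2.645751
x_5 = g(2.645751) = 2.645751
x_6 = g(2.645751) = 2.645751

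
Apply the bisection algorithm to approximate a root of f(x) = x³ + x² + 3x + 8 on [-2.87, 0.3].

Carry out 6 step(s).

f(x) = x³ + x² + 3x + 8
Initial interval: [-2.87, 0.3]

Iteration 1:
  c_1 = (-2.870000 + 0.300000)/2 = -1.285000
  f(c_1) = f(-1.285000) = 3.674401
  f(a) × f(c) < 0, new interval: [-2.870000, -1.285000]
Iteration 2:
  c_2 = (-2.870000 + (-1.285000))/2 = -2.077500
  f(c_2) = f(-2.077500) = -2.882997
  f(a) × f(c) ≥ 0, new interval: [-2.077500, -1.285000]
Iteration 3:
  c_3 = (-2.077500 + (-1.285000))/2 = -1.681250
  f(c_3) = f(-1.681250) = 1.030628
  f(a) × f(c) < 0, new interval: [-2.077500, -1.681250]
Iteration 4:
  c_4 = (-2.077500 + (-1.681250))/2 = -1.879375
  f(c_4) = f(-1.879375) = -0.744122
  f(a) × f(c) ≥ 0, new interval: [-1.879375, -1.681250]
Iteration 5:
  c_5 = (-1.879375 + (-1.681250))/2 = -1.780312
  f(c_5) = f(-1.780312) = 0.185852
  f(a) × f(c) < 0, new interval: [-1.879375, -1.780312]
Iteration 6:
  c_6 = (-1.879375 + (-1.780312))/2 = -1.829844
  f(c_6) = f(-1.829844) = -0.268120
  f(a) × f(c) ≥ 0, new interval: [-1.829844, -1.780312]

After 6 iteration(s), the approximation is c_6 = -1.829844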